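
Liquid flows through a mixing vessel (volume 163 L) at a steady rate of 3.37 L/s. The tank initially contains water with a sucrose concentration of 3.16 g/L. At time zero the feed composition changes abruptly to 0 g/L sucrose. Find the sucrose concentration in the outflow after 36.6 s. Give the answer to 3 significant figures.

Accumulation = in − out for the solute gives V dC/dt = Q(C_in − C).
So dC/dt = (C_in − C)/τ with τ = V/Q = 163/3.37 = 48.368 s.
C approaches C_in exponentially: C(t) = C_in + (C₀ − C_in) e^(−t/τ).
C(36.6) = 0 + (3.16 − 0)·e^(−36.6/48.368) = 0 + (3.1600)·0.46921 = 1.4827 g/L.

1.48 g/L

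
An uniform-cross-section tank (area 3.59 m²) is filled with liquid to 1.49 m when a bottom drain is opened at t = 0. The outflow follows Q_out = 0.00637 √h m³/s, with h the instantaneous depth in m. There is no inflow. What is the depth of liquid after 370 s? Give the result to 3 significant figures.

A dh/dt = −Q_out = −0.00637 √h.
∫ h^(−1/2) dh = −(0.00637/A) ∫ dt, giving 2√h = 2√h₀ − (0.00637/A) t.
√h = √1.49 − 0.00637·370/(2·3.59) = 1.2207 − 0.32826 = 0.89240.
h = 0.89240² = 0.79637 m.

0.796 m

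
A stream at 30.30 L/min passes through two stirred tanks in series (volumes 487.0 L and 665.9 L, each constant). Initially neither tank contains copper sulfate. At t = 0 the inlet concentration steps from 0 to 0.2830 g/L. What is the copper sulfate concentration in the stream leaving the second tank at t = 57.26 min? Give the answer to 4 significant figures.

Species balance on tank i: dCᵢ/dt = (Cᵢ₋₁ − Cᵢ)/τᵢ with τᵢ = Vᵢ/Q.
τ₁ = 487.0/30.30 = 16.0726 min; τ₂ = 665.9/30.30 = 21.9769 min.
Tank 1: C₁ = C_in(1 − e^(−t/τ₁)). Tank 2 (τ₁ ≠ τ₂): C₂ = C_in[1 − (τ₁ e^(−t/τ₁) − τ₂ e^(−t/τ₂))/(τ₁ − τ₂)].
At t = 57.26: e^(−t/τ₁) = 0.0283655, e^(−t/τ₂) = 0.0738689.
C₂ = 0.2830·[1 − (16.0726·0.0283655 − 21.9769·0.0738689)/(-5.90429)] = 0.2830·0.802262 = 0.227040 g/L.

0.2270 g/L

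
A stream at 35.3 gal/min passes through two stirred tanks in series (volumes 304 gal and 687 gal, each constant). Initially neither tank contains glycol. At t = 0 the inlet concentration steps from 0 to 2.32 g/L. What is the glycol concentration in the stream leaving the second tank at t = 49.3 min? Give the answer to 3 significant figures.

2.00 g/L

Species balance on tank i: dCᵢ/dt = (Cᵢ₋₁ − Cᵢ)/τᵢ with τᵢ = Vᵢ/Q.
τ₁ = 304/35.3 = 8.6119 min; τ₂ = 687/35.3 = 19.462 min.
Tank 1: C₁ = C_in(1 − e^(−t/τ₁)). Tank 2 (τ₁ ≠ τ₂): C₂ = C_in[1 − (τ₁ e^(−t/τ₁) − τ₂ e^(−t/τ₂))/(τ₁ − τ₂)].
At t = 49.3: e^(−t/τ₁) = 0.0032645, e^(−t/τ₂) = 0.079407.
C₂ = 2.32·[1 − (8.6119·0.0032645 − 19.462·0.079407)/(-10.850)] = 2.32·0.86016 = 1.9956 g/L.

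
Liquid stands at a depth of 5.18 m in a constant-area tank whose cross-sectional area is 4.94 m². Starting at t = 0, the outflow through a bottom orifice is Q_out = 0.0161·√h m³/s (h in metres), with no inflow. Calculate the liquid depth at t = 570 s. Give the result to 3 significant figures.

A dh/dt = −Q_out = −0.0161 √h.
This is separable: 2 d(√h)/dt = −0.0161/A, so √h = √h₀ − (0.0161/(2A)) t.
√h = √5.18 − 0.0161·570/(2·4.94) = 2.2760 − 0.92885 = 1.3471.
h = 1.3471² = 1.8147 m.

1.81 m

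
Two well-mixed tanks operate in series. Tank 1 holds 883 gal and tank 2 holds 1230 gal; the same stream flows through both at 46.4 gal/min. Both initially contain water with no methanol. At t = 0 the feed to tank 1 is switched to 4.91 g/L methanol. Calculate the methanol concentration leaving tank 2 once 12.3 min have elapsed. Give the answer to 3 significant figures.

Species balance on tank i: dCᵢ/dt = (Cᵢ₋₁ − Cᵢ)/τᵢ with τᵢ = Vᵢ/Q.
τ₁ = 883/46.4 = 19.030 min; τ₂ = 1230/46.4 = 26.509 min.
Tank 1: C₁ = C_in(1 − e^(−t/τ₁)). Tank 2 (τ₁ ≠ τ₂): C₂ = C_in[1 − (τ₁ e^(−t/τ₁) − τ₂ e^(−t/τ₂))/(τ₁ − τ₂)].
At t = 12.3: e^(−t/τ₁) = 0.52396, e^(−t/τ₂) = 0.62876.
C₂ = 4.91·[1 − (19.030·0.52396 − 26.509·0.62876)/(-7.4784)] = 4.91·0.10454 = 0.51331 g/L.

0.513 g/L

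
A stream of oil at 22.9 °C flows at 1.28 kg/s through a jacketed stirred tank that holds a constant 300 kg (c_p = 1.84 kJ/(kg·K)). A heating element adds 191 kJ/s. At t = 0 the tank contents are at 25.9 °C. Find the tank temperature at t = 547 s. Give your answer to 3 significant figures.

M c_p dT/dt = ṁ c_p (T_in − T) + Q̇.
τ = M/ṁ = 234.38 s; T_ss = T_in + Q̇/(ṁ c_p) = 22.9 + 191/(1.28·1.84) = 104.00 °C.
This is linear first-order; T(t) = T_ss + (T₀ − T_ss) e^(−t/τ).
T(547) = 104.00 + (-78.097)·e^(−547/234.38) = 104.00 + (-78.097)·0.096920 = 96.428 °C.

96.4 °C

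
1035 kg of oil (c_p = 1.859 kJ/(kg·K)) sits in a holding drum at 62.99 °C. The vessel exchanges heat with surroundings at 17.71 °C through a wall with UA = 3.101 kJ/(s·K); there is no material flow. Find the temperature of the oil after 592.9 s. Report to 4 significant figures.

35.12 °C

Lumped-capacitance energy balance: M c_p dT/dt = UA(T_amb − T).
dT/dt = (T_ss − T)/τ with T_ss = T_amb = 17.7100 °C, τ = M c_p/UA = 1035·1.859/3.101 = 620.466 s.
Solution: T(t) = T_ss + (T₀ − T_ss) e^(−t/τ).
T(592.9) = 17.7100 + (45.2800)·0.384592 = 35.1243 °C.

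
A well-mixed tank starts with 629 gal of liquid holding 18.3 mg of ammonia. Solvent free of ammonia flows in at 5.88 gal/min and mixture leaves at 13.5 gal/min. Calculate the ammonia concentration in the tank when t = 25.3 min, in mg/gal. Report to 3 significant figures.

0.0219 mg/gal

Total volume: dV/dt = Q_in − Q_out = -7.6200 gal/min, so V(t) = 629 − 7.6200 t and V(25.3) = 436.21 gal.
No ammonia enters, so dm/dt = −Q_out · (m/V).
dm/m = −Q_out dt/(V₀ − 7.6200 t); integrating gives ln(m/m₀) = −(Q_out/(Q_in−Q_out)) ln(V/V₀).
m = m₀ (V₀/V)^(Q_out/(Q_in−Q_out)) = 18.3 × (629/436.21)^(-1.7717) = 9.5685 mg.
C = m/V = 9.5685/436.21 = 0.021935 mg/gal.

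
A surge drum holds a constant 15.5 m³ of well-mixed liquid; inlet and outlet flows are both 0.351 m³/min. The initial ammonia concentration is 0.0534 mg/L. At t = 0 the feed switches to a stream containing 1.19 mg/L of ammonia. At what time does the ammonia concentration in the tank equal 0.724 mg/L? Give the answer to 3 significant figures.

39.4 min

Mass balance on the solute (V constant): V dC/dt = Q(C_in − C), so τ = V/Q = 44.160 min.
C(t) = C_in + (C₀ − C_in) e^(−t/τ). Set C = 0.724 and solve for t:
e^(−t/τ) = (C − C_in)/(C₀ − C_in) = (0.724 − 1.19)/(0.0534 − 1.19) = 0.40999
t = −τ ln(…) = 44.160 × 0.89161 = 39.373 min.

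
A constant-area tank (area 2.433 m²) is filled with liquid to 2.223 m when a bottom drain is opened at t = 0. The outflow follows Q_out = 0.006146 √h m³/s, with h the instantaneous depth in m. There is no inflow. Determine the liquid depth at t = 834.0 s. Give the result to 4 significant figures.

0.1915 m

With no inflow, A dh/dt = −0.006146 √h.
Separate and integrate: 2(√h − √h₀) = −(0.006146/A) t.
√h = √2.223 − 0.006146·834.0/(2·2.433) = 1.49097 − 1.05338 = 0.437589.
h = 0.437589² = 0.191484 m.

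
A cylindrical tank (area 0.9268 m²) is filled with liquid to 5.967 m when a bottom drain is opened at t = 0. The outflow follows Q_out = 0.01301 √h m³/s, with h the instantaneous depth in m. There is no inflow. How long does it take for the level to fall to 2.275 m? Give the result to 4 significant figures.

A dh/dt = −Q_out = −0.01301 √h.
Separate and integrate: 2(√h − √h₀) = −(0.01301/A) t.
t = 2A(√h₀ − √h)/0.01301 = 2·0.9268·(√5.967 − √2.275)/0.01301
  = 1.85360 × (2.44274 − 1.50831) / 0.01301 = 133.134 s.

133.1 s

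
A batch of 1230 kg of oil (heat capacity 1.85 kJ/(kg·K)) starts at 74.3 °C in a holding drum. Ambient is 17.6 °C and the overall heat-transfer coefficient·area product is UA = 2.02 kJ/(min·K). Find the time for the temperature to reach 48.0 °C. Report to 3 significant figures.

702 min

Unsteady energy balance on the tank contents: M c_p dT/dt = −UA(T − T_amb).
τ = M c_p/UA = 1126.5 min; T_ss = T_amb = 17.600 °C.
T(t) = T_ss + (T₀ − T_ss)e^(−t/τ); set T = 48.0:
t = −τ ln[(T − T_ss)/(T₀ − T_ss)] = −1126.5 · ln(0.53616) = 702.17 min.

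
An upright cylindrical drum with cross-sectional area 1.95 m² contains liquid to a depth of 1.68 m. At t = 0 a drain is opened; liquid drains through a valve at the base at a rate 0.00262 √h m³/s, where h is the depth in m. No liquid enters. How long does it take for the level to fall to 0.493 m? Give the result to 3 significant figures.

Unsteady balance on liquid volume: A dh/dt = −0.00262 √h.
∫ h^(−1/2) dh = −(0.00262/A) ∫ dt, giving 2√h = 2√h₀ − (0.00262/A) t.
t = 2A(√h₀ − √h)/0.00262 = 2·1.95·(√1.68 − √0.493)/0.00262
  = 3.9000 × (1.2961 − 0.70214) / 0.00262 = 884.21 s.

884 s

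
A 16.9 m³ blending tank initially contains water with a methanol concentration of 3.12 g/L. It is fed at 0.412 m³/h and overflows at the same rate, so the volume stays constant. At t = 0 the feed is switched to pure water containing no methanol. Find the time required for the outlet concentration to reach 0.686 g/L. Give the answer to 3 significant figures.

62.1 h

Transient balance on the dissolved component: V dC/dt = Q(C_in − C), so τ = V/Q = 41.019 h.
C(t) = C_in + (C₀ − C_in) e^(−t/τ). Set C = 0.686 and solve for t:
e^(−t/τ) = (C − C_in)/(C₀ − C_in) = (0.686 − 0)/(3.12 − 0) = 0.21987
t = −τ ln(…) = 41.019 × 1.5147 = 62.133 h.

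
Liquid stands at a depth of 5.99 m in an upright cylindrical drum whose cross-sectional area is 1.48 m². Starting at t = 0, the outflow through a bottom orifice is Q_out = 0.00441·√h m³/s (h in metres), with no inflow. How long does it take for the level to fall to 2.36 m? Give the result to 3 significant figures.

Unsteady balance on liquid volume: A dh/dt = −0.00441 √h.
Separate and integrate: 2(√h − √h₀) = −(0.00441/A) t.
t = 2A(√h₀ − √h)/0.00441 = 2·1.48·(√5.99 − √2.36)/0.00441
  = 2.9600 × (2.4474 − 1.5362) / 0.00441 = 611.61 s.

612 s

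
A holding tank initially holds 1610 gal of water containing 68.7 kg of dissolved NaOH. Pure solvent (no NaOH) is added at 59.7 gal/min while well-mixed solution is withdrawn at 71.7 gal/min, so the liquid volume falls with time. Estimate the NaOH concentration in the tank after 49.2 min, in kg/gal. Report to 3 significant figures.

Let m(t) be the amount of NaOH. Volume: V(t) = V₀ + (Q_in − Q_out) t = 1610 − 12.000 t; V(49.2) = 1019.6 gal.
Solute balance: dm/dt = 0 − Q_out C = −Q_out m/V(t).
Separate: dm/m = −Q_out dt/V(t) ⇒ ln(m/m₀) = −(Q_out/(Q_in−Q_out)) ln(V/V₀).
m = m₀ (V₀/V)^(Q_out/(Q_in−Q_out)) = 68.7 × (1610/1019.6)^(-5.9750) = 4.4827 kg.
C = m/V = 4.4827/1019.6 = 0.0043965 kg/gal.

0.00440 kg/gal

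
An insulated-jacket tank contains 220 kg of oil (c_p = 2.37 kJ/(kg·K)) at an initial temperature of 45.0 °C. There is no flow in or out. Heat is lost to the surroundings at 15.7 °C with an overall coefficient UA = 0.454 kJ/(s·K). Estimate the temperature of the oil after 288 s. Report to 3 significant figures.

Lumped-capacitance energy balance: M c_p dT/dt = UA(T_amb − T).
dT/dt = (T_ss − T)/τ with T_ss = T_amb = 15.700 °C, τ = M c_p/UA = 220·2.37/0.454 = 1148.5 s.
This is linear first-order; T(t) = T_ss + (T₀ − T_ss) e^(−t/τ).
T(288) = 15.700 + (29.300)·0.77820 = 38.501 °C.

38.5 °C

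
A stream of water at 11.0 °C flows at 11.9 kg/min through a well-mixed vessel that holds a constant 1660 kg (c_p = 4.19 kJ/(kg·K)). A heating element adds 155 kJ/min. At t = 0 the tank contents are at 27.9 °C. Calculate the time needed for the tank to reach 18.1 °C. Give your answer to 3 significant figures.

M c_p dT/dt = ṁ c_p (T_in − T) + Q̇.
τ = M/ṁ = 139.50 min; T_ss = T_in + Q̇/(ṁ c_p) = 14.109 °C.
T(t) = T_ss + (T₀ − T_ss) e^(−t/τ). Set T = 18.1:
e^(−t/τ) = (18.1 − 14.109)/(27.9 − 14.109) = 0.28941
t = −139.50 · ln(0.28941) = 172.96 min.

173 min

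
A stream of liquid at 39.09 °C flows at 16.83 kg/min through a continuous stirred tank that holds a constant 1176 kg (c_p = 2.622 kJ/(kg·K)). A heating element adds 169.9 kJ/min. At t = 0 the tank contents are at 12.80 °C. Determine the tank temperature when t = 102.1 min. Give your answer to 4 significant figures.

35.95 °C

First-law balance (no shaft work): M c_p dT/dt = ṁ c_p (T_in − T) + 169.9.
τ = M/ṁ = 69.8752 min; T_ss = T_in + Q̇/(ṁ c_p) = 39.09 + 169.9/(16.83·2.622) = 42.9401 °C.
This is linear first-order; T(t) = T_ss + (T₀ − T_ss) e^(−t/τ).
T(102.1) = 42.9401 + (-30.1401)·e^(−102.1/69.8752) = 42.9401 + (-30.1401)·0.231963 = 35.9487 °C.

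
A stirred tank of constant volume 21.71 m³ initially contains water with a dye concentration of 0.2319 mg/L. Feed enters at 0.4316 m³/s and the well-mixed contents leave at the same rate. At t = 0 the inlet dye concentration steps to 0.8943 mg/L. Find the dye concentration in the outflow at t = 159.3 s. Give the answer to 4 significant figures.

Accumulation = in − out for the solute gives V dC/dt = Q(C_in − C).
So dC/dt = (C_in − C)/τ with τ = V/Q = 21.71/0.4316 = 50.3012 s.
Integrating: C(t) = C_in + (C₀ − C_in) e^(−t/τ).
C(159.3) = 0.8943 + (0.2319 − 0.8943)·e^(−159.3/50.3012) = 0.8943 + (-0.662400)·0.0421331 = 0.866391 mg/L.

0.8664 mg/L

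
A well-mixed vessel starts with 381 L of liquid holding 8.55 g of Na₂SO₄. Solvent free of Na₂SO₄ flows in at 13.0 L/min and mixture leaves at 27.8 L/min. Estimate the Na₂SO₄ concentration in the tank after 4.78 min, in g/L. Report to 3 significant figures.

0.0187 g/L

Total volume: dV/dt = Q_in − Q_out = -14.800 L/min, so V(t) = 381 − 14.800 t and V(4.78) = 310.26 L.
Species balance (pure solvent in): dm/dt = −Q_out · m/V(t).
dm/m = −Q_out dt/(V₀ − 14.800 t); integrating gives ln(m/m₀) = −(Q_out/(Q_in−Q_out)) ln(V/V₀).
m = m₀ (V₀/V)^(Q_out/(Q_in−Q_out)) = 8.55 × (381/310.26)^(-1.8784) = 5.8131 g.
C = m/V = 5.8131/310.26 = 0.018736 g/L.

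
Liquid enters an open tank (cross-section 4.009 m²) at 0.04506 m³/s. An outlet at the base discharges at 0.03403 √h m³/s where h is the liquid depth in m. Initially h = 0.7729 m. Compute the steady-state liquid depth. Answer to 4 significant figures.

A dh/dt = Q_in − 0.03403 √h. Steady state requires inflow = outflow:
Q_in = 0.03403 √h_ss ⇒ √h_ss = 0.04506/0.03403 = 1.32413.
h_ss = 1.32413² = 1.75331 m. (Since h₀ = 0.7729 m < h_ss, the level will rise toward this value.)

1.753 m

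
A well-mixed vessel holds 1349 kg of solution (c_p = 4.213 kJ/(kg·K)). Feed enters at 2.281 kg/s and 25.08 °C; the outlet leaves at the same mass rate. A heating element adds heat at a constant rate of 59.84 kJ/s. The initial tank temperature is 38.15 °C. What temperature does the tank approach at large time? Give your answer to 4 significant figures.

31.31 °C

M c_p dT/dt = ṁ c_p (T_in − T) + Q̇.
At steady state dT/dt = 0 ⇒ T_ss = T_in + Q̇/(ṁ c_p) = 25.08 + 59.84/(2.281·4.213) = 31.3069 °C.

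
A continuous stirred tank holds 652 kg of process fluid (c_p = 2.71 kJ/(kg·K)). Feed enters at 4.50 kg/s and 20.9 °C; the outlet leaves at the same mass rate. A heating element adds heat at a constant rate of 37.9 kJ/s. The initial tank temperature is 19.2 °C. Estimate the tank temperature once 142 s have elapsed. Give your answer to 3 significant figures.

22.2 °C

M c_p dT/dt = ṁ c_p (T_in − T) + Q̇.
Rearrange: dT/dt = (T_ss − T)/τ with τ = M/ṁ = 144.89 s and T_ss = T_in + Q̇/(ṁ c_p) = 24.008 °C.
Solution: T(t) = T_ss + (T₀ − T_ss) e^(−t/τ).
T(142) = 24.008 + (-4.8078)·e^(−142/144.89) = 24.008 + (-4.8078)·0.37529 = 22.204 °C.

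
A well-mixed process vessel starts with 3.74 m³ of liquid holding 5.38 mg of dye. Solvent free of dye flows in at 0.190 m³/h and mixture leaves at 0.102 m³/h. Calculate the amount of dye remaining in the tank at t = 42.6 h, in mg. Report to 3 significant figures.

Total volume: dV/dt = Q_in − Q_out = 0.088000 m³/h, so V(t) = 3.74 + 0.088000 t and V(42.6) = 7.4888 m³.
No dye enters, so dm/dt = −Q_out · (m/V).
dm/m = −Q_out dt/(V₀ + 0.088000 t); integrating gives ln(m/m₀) = −(Q_out/(Q_in−Q_out)) ln(V/V₀).
m = m₀ (V₀/V)^(Q_out/(Q_in−Q_out)) = 5.38 × (3.74/7.4888)^(1.1591) = 2.4059 mg.

2.41 mg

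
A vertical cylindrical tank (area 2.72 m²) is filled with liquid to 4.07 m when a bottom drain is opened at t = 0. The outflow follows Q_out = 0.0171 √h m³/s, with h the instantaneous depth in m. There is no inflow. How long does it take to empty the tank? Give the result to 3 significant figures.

A dh/dt = −Q_out = −0.0171 √h.
This is separable: 2 d(√h)/dt = −0.0171/A, so √h = √h₀ − (0.0171/(2A)) t.
Tank is empty when √h = 0: t_empty = 2A√h₀/0.0171.
t_empty = 2·2.72·√4.07/0.0171 = 5.4400·2.0174/0.0171 = 641.80 s.

642 s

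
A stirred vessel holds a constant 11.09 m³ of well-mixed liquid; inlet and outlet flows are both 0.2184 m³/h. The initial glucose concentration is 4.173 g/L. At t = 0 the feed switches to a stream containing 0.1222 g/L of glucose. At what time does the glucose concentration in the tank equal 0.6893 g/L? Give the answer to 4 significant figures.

99.84 h

Unsteady species balance (constant V, well mixed): V dC/dt = Q(C_in − C), so τ = V/Q = 50.7784 h.
C(t) = C_in + (C₀ − C_in) e^(−t/τ). Set C = 0.6893 and solve for t:
e^(−t/τ) = (C − C_in)/(C₀ − C_in) = (0.6893 − 0.1222)/(4.173 − 0.1222) = 0.139997
t = −τ ln(…) = 50.7784 × 1.96613 = 99.8371 h.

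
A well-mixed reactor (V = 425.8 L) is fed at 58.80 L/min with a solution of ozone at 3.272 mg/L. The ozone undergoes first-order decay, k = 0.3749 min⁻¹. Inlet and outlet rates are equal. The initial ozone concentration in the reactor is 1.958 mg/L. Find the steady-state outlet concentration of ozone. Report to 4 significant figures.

Species balance: V dC/dt = Q C_in − Q C − k V C.
Steady state (dC/dt = 0): C_ss = Q C_in/(Q + kV) = C_in/(1 + kV/Q).
C_ss = 58.80·3.272/(58.80 + 0.3749·425.8) = 192.394/218.432 = 0.880792 mg/L.

0.8808 mg/L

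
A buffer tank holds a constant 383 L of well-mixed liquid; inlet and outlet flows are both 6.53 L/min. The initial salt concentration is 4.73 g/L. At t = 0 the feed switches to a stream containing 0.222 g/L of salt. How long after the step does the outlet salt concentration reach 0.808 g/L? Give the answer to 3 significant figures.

120 min

Species balance: V dC/dt = Q(C_in − C) ⇒ τ = V/Q = 58.652 min.
C(t) = C_in + (C₀ − C_in) e^(−t/τ). Set C = 0.808 and solve for t:
e^(−t/τ) = (C − C_in)/(C₀ − C_in) = (0.808 − 0.222)/(4.73 − 0.222) = 0.12999
t = −τ ln(…) = 58.652 × 2.0403 = 119.67 min.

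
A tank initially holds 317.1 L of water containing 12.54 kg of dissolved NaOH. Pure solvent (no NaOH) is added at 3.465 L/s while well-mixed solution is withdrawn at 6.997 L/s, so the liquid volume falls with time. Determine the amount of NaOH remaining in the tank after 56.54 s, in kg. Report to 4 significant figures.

Let m(t) be the amount of NaOH. Volume: V(t) = V₀ + (Q_in − Q_out) t = 317.1 − 3.53200 t; V(56.54) = 117.401 L.
Species balance (pure solvent in): dm/dt = −Q_out · m/V(t).
dm/m = −Q_out dt/(V₀ − 3.53200 t); integrating gives ln(m/m₀) = −(Q_out/(Q_in−Q_out)) ln(V/V₀).
m = m₀ (V₀/V)^(Q_out/(Q_in−Q_out)) = 12.54 × (317.1/117.401)^(-1.98103) = 1.75159 kg.

1.752 kg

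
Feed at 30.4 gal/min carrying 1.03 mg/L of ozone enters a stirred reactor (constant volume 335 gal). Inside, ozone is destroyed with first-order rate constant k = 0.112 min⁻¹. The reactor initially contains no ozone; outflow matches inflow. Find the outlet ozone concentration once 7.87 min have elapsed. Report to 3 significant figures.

0.368 mg/L

Species balance: V dC/dt = Q C_in − Q C − k V C.
dC/dt = (Q/V) C_in − (Q/V + k) C; effective rate a = Q/V + k = 0.090746 + 0.112 = 0.20275 min⁻¹.
C_ss = Q C_in/(Q + kV) = 0.46101 mg/L; C(t) = C_ss + (C₀ − C_ss) e^(−a t).
C(7.87) = 0.46101 + (-0.46101)·e^(−0.20275·7.87) = 0.46101 + (-0.46101)·0.20278 = 0.36753 mg/L.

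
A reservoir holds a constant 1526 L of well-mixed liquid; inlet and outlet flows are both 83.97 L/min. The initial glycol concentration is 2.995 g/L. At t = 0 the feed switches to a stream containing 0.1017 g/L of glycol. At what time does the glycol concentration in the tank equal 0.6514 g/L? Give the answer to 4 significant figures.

Species balance: V dC/dt = Q(C_in − C) ⇒ τ = V/Q = 18.1732 min.
C(t) = C_in + (C₀ − C_in) e^(−t/τ). Set C = 0.6514 and solve for t:
e^(−t/τ) = (C − C_in)/(C₀ − C_in) = (0.6514 − 0.1017)/(2.995 − 0.1017) = 0.189991
t = −τ ln(…) = 18.1732 × 1.66078 = 30.1816 min.

30.18 min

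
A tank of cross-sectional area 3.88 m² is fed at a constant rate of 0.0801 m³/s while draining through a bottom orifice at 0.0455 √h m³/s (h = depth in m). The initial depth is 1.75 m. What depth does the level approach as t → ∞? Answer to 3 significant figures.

Unsteady balance on liquid volume: A dh/dt = Q_in − 0.0455 √h. At steady state dh/dt = 0:
Q_in = 0.0455 √h_ss ⇒ √h_ss = 0.0801/0.0455 = 1.7604.
h_ss = 1.7604² = 3.0991 m. (Since h₀ = 1.75 m < h_ss, the level will rise toward this value.)

3.10 m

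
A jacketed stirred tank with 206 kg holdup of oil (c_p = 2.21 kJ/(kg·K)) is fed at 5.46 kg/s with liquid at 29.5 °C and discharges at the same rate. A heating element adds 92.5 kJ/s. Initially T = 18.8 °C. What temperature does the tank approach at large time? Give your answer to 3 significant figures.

First-law balance (no shaft work): M c_p dT/dt = ṁ c_p (T_in − T) + 92.5.
At steady state dT/dt = 0 ⇒ T_ss = T_in + Q̇/(ṁ c_p) = 29.5 + 92.5/(5.46·2.21) = 37.166 °C.

37.2 °C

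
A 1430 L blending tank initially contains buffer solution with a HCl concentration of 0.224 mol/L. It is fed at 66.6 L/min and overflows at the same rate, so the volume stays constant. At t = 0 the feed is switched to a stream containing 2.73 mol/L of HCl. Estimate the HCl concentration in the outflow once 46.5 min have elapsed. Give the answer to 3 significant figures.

2.44 mol/L

Unsteady species balance (constant V, well mixed): V dC/dt = Q(C_in − C).
Rewrite as dC/dt + C/τ = C_in/τ, τ = V/Q = 21.471 min.
This is linear first-order; C(t) = C_in + (C₀ − C_in) e^(−t/τ).
C(46.5) = 2.73 + (0.224 − 2.73)·e^(−46.5/21.471) = 2.73 + (-2.5060)·0.11467 = 2.4426 mol/L.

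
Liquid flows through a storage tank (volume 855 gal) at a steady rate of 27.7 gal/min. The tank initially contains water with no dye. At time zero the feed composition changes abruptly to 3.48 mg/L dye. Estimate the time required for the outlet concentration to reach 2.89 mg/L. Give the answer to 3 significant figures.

Mass balance on the solute (V constant): V dC/dt = Q(C_in − C), so τ = V/Q = 30.866 min.
C(t) = C_in + (C₀ − C_in) e^(−t/τ). Set C = 2.89 and solve for t:
e^(−t/τ) = (C − C_in)/(C₀ − C_in) = (2.89 − 3.48)/(0 − 3.48) = 0.16954
t = −τ ln(…) = 30.866 × 1.7747 = 54.778 min.

54.8 min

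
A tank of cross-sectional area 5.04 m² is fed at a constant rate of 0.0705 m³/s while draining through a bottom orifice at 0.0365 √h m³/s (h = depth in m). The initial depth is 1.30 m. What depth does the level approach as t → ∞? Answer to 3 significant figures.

3.73 m

Level balance: A dh/dt = 0.0705 − 0.0365 √h. Setting dh/dt = 0:
Q_in = 0.0365 √h_ss ⇒ √h_ss = 0.0705/0.0365 = 1.9315.
h_ss = 1.9315² = 3.7307 m. (Since h₀ = 1.30 m < h_ss, the level will rise toward this value.)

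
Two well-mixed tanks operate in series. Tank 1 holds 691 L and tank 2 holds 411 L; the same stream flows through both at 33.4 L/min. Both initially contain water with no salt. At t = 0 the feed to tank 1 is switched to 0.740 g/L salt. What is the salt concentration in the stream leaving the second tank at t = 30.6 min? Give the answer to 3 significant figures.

Time constants: τᵢ = Vᵢ/Q for each well-mixed tank.
τ₁ = 691/33.4 = 20.689 min; τ₂ = 411/33.4 = 12.305 min.
Solving the cascade with C₁(0)=C₂(0)=0 gives C₂(t) = C_in[1 − (τ₁ e^(−t/τ₁) − τ₂ e^(−t/τ₂))/(τ₁ − τ₂)].
At t = 30.6: e^(−t/τ₁) = 0.22785, e^(−t/τ₂) = 0.083183.
C₂ = 0.740·[1 − (20.689·0.22785 − 12.305·0.083183)/(8.3832)] = 0.740·0.55980 = 0.41425 g/L.

0.414 g/L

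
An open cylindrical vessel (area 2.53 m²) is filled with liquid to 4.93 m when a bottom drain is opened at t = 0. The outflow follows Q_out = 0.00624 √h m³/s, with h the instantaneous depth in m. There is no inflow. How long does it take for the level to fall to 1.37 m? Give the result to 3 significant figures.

A dh/dt = −Q_out = −0.00624 √h.
This is separable: 2 d(√h)/dt = −0.00624/A, so √h = √h₀ − (0.00624/(2A)) t.
t = 2A(√h₀ − √h)/0.00624 = 2·2.53·(√4.93 − √1.37)/0.00624
  = 5.0600 × (2.2204 − 1.1705) / 0.00624 = 851.35 s.

851 s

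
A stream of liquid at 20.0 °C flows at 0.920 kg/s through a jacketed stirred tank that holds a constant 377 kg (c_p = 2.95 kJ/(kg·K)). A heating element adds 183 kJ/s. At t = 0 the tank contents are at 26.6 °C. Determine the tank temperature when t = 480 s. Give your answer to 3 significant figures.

68.6 °C

Heat balance on the well-mixed liquid: M c_p dT/dt = ṁ c_p (T_in − T) + 183.
τ = M/ṁ = 409.78 s; T_ss = T_in + Q̇/(ṁ c_p) = 20.0 + 183/(0.920·2.95) = 87.428 °C.
This is linear first-order; T(t) = T_ss + (T₀ − T_ss) e^(−t/τ).
T(480) = 87.428 + (-60.828)·e^(−480/409.78) = 87.428 + (-60.828)·0.30995 = 68.575 °C.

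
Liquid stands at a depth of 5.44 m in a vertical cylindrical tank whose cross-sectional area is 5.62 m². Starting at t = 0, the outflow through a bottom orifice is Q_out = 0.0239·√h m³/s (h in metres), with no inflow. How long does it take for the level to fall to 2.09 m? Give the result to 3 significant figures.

417 s

A dh/dt = −Q_out = −0.0239 √h.
Separate and integrate: 2(√h − √h₀) = −(0.0239/A) t.
t = 2A(√h₀ − √h)/0.0239 = 2·5.62·(√5.44 − √2.09)/0.0239
  = 11.240 × (2.3324 − 1.4457) / 0.0239 = 417.01 s.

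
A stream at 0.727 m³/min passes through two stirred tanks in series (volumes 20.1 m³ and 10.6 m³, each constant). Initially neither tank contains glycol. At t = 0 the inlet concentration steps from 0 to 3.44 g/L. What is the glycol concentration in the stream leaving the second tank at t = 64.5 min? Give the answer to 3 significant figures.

2.78 g/L

Species balance on tank i: dCᵢ/dt = (Cᵢ₋₁ − Cᵢ)/τᵢ with τᵢ = Vᵢ/Q.
τ₁ = 20.1/0.727 = 27.648 min; τ₂ = 10.6/0.727 = 14.580 min.
Solving the cascade with C₁(0)=C₂(0)=0 gives C₂(t) = C_in[1 − (τ₁ e^(−t/τ₁) − τ₂ e^(−t/τ₂))/(τ₁ − τ₂)].
At t = 64.5: e^(−t/τ₁) = 0.097013, e^(−t/τ₂) = 0.011989.
C₂ = 3.44·[1 − (27.648·0.097013 − 14.580·0.011989)/(13.067)] = 3.44·0.80812 = 2.7799 g/L.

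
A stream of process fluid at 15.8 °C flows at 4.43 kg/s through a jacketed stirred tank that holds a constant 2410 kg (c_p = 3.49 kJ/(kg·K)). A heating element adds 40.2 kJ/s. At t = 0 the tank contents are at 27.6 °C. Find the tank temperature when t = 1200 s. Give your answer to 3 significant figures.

19.4 °C

Energy balance: M c_p dT/dt = ṁ c_p (T_in − T) + 40.2.
τ = M/ṁ = 544.02 s; T_ss = T_in + Q̇/(ṁ c_p) = 15.8 + 40.2/(4.43·3.49) = 18.400 °C.
Solution: T(t) = T_ss + (T₀ − T_ss) e^(−t/τ).
T(1200) = 18.400 + (9.1999)·e^(−1200/544.02) = 18.400 + (9.1999)·0.11016 = 19.414 °C.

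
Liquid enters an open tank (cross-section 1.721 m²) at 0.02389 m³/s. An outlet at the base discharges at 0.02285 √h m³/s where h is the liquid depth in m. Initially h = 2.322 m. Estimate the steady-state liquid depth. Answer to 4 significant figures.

1.093 m

Mass balance (ρ constant): A dh/dt = Q_in − 0.02285 √h. At steady state dh/dt = 0:
Q_in = 0.02285 √h_ss ⇒ √h_ss = 0.02389/0.02285 = 1.04551.
h_ss = 1.04551² = 1.09310 m. (Since h₀ = 2.322 m > h_ss, the level will fall toward this value.)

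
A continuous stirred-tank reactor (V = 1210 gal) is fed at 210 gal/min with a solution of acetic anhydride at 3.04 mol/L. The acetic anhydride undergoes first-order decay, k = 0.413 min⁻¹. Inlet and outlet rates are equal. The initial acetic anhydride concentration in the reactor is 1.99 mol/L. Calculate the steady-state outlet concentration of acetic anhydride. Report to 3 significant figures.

Accumulation = in − out − consumed: V dC/dt = Q C_in − Q C − k V C.
Steady state (dC/dt = 0): C_ss = Q C_in/(Q + kV) = C_in/(1 + kV/Q).
C_ss = 210·3.04/(210 + 0.413·1210) = 638.40/709.73 = 0.89950 mol/L.

0.899 mol/L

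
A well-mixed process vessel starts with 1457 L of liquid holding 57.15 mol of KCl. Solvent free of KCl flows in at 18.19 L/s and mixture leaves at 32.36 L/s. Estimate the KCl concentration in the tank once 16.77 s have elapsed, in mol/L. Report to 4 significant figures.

0.03121 mol/L

Let m(t) be the amount of KCl. Volume: V(t) = V₀ + (Q_in − Q_out) t = 1457 − 14.1700 t; V(16.77) = 1219.37 L.
No KCl enters, so dm/dt = −Q_out · (m/V).
dm/m = −Q_out dt/(V₀ − 14.1700 t); integrating gives ln(m/m₀) = −(Q_out/(Q_in−Q_out)) ln(V/V₀).
m = m₀ (V₀/V)^(Q_out/(Q_in−Q_out)) = 57.15 × (1457/1219.37)^(-2.28370) = 38.0567 mol.
C = m/V = 38.0567/1219.37 = 0.0312101 mol/L.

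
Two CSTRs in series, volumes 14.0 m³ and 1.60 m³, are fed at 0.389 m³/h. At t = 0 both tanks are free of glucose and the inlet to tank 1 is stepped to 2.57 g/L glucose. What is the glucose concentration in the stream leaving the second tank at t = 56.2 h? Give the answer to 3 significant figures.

1.96 g/L

Time constants: τᵢ = Vᵢ/Q for each well-mixed tank.
τ₁ = 14.0/0.389 = 35.990 h; τ₂ = 1.60/0.389 = 4.1131 h.
Tank 1: C₁ = C_in(1 − e^(−t/τ₁)). Tank 2 (τ₁ ≠ τ₂): C₂ = C_in[1 − (τ₁ e^(−t/τ₁) − τ₂ e^(−t/τ₂))/(τ₁ − τ₂)].
At t = 56.2: e^(−t/τ₁) = 0.20981, e^(−t/τ₂) = 1.1640e-06.
C₂ = 2.57·[1 − (35.990·0.20981 − 4.1131·1.1640e-06)/(31.877)] = 2.57·0.76312 = 1.9612 g/L.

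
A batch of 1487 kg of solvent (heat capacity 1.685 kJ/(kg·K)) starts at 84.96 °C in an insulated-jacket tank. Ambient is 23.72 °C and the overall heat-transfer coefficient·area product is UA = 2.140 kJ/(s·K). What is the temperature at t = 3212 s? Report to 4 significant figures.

Lumped-capacitance energy balance: M c_p dT/dt = UA(T_amb − T).
dT/dt = (T_ss − T)/τ with T_ss = T_amb = 23.7200 °C, τ = M c_p/UA = 1487·1.685/2.140 = 1170.84 s.
Solution: T(t) = T_ss + (T₀ − T_ss) e^(−t/τ).
T(3212) = 23.7200 + (61.2400)·0.0643555 = 27.6611 °C.

27.66 °C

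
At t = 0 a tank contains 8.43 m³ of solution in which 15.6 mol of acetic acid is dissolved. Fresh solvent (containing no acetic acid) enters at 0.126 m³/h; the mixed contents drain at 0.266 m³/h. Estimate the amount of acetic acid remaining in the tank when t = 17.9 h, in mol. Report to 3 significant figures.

Total volume: dV/dt = Q_in − Q_out = -0.14000 m³/h, so V(t) = 8.43 − 0.14000 t and V(17.9) = 5.9240 m³.
No acetic acid enters, so dm/dt = −Q_out · (m/V).
dm/m = −Q_out dt/(V₀ − 0.14000 t); integrating gives ln(m/m₀) = −(Q_out/(Q_in−Q_out)) ln(V/V₀).
m = m₀ (V₀/V)^(Q_out/(Q_in−Q_out)) = 15.6 × (8.43/5.9240)^(-1.9000) = 7.9803 mol.

7.98 mol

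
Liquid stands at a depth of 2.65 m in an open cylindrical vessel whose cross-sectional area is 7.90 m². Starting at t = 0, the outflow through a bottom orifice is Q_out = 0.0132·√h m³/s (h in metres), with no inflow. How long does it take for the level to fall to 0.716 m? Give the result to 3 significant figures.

With no inflow, A dh/dt = −0.0132 √h.
This is separable: 2 d(√h)/dt = −0.0132/A, so √h = √h₀ − (0.0132/(2A)) t.
t = 2A(√h₀ − √h)/0.0132 = 2·7.90·(√2.65 − √0.716)/0.0132
  = 15.800 × (1.6279 − 0.84617) / 0.0132 = 935.69 s.

936 s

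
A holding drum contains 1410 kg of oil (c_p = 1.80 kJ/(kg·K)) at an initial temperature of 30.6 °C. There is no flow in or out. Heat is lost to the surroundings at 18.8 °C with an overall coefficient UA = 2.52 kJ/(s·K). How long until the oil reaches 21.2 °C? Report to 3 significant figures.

1600 s

M c_p dT/dt = −UA(T − T_amb).
τ = M c_p/UA = 1007.1 s; T_ss = T_amb = 18.800 °C.
T(t) = T_ss + (T₀ − T_ss)e^(−t/τ); set T = 21.2:
t = −τ ln[(T − T_ss)/(T₀ − T_ss)] = −1007.1 · ln(0.20339) = 1604.0 s.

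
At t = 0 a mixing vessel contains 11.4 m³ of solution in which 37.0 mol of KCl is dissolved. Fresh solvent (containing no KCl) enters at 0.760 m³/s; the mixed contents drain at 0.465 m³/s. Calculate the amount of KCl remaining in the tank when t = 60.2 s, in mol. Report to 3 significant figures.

8.42 mol

Let m(t) be the amount of KCl. Volume: V(t) = V₀ + (Q_in − Q_out) t = 11.4 + 0.29500 t; V(60.2) = 29.159 m³.
No KCl enters, so dm/dt = −Q_out · (m/V).
Separate: dm/m = −Q_out dt/V(t) ⇒ ln(m/m₀) = −(Q_out/(Q_in−Q_out)) ln(V/V₀).
m = m₀ (V₀/V)^(Q_out/(Q_in−Q_out)) = 37.0 × (11.4/29.159)^(1.5763) = 8.4196 mol.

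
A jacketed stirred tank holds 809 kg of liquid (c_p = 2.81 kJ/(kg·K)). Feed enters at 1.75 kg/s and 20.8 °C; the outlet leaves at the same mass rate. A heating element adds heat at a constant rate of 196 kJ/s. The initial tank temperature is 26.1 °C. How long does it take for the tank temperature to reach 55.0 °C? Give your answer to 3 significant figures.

837 s

M c_p dT/dt = ṁ c_p (T_in − T) + Q̇.
τ = M/ṁ = 462.29 s; T_ss = T_in + Q̇/(ṁ c_p) = 60.658 °C.
T(t) = T_ss + (T₀ − T_ss) e^(−t/τ). Set T = 55.0:
e^(−t/τ) = (55.0 − 60.658)/(26.1 − 60.658) = 0.16372
t = −462.29 · ln(0.16372) = 836.56 s.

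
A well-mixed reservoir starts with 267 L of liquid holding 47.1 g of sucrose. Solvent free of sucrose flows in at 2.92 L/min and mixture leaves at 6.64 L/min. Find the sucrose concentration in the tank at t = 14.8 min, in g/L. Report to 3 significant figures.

0.147 g/L

Total volume: dV/dt = Q_in − Q_out = -3.7200 L/min, so V(t) = 267 − 3.7200 t and V(14.8) = 211.94 L.
No sucrose enters, so dm/dt = −Q_out · (m/V).
Separate: dm/m = −Q_out dt/V(t) ⇒ ln(m/m₀) = −(Q_out/(Q_in−Q_out)) ln(V/V₀).
m = m₀ (V₀/V)^(Q_out/(Q_in−Q_out)) = 47.1 × (267/211.94)^(-1.7849) = 31.189 g.
C = m/V = 31.189/211.94 = 0.14716 g/L.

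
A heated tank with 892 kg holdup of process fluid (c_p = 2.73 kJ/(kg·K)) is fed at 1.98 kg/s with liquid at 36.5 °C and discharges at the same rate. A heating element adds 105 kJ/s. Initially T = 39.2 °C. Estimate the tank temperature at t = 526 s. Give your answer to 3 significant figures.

50.7 °C

M c_p dT/dt = ṁ c_p (T_in − T) + Q̇.
Rearrange: dT/dt = (T_ss − T)/τ with τ = M/ṁ = 450.51 s and T_ss = T_in + Q̇/(ṁ c_p) = 55.925 °C.
This is linear first-order; T(t) = T_ss + (T₀ − T_ss) e^(−t/τ).
T(526) = 55.925 + (-16.725)·e^(−526/450.51) = 55.925 + (-16.725)·0.31112 = 50.722 °C.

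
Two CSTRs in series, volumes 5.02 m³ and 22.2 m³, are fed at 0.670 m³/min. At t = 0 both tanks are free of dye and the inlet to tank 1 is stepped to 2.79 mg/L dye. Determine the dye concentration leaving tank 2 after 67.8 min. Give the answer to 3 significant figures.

2.32 mg/L

Species balance on tank i: dCᵢ/dt = (Cᵢ₋₁ − Cᵢ)/τᵢ with τᵢ = Vᵢ/Q.
τ₁ = 5.02/0.670 = 7.4925 min; τ₂ = 22.2/0.670 = 33.134 min.
Tank 1: C₁ = C_in(1 − e^(−t/τ₁)). Tank 2 (τ₁ ≠ τ₂): C₂ = C_in[1 − (τ₁ e^(−t/τ₁) − τ₂ e^(−t/τ₂))/(τ₁ − τ₂)].
At t = 67.8: e^(−t/τ₁) = 0.00011751, e^(−t/τ₂) = 0.12922.
C₂ = 2.79·[1 − (7.4925·0.00011751 − 33.134·0.12922)/(-25.642)] = 2.79·0.83305 = 2.3242 mg/L.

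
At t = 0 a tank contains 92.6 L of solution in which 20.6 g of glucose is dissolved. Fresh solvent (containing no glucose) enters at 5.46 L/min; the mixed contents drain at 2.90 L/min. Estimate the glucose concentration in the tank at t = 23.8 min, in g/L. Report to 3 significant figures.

Total volume: dV/dt = Q_in − Q_out = 2.5600 L/min, so V(t) = 92.6 + 2.5600 t and V(23.8) = 153.53 L.
Solute balance: dm/dt = 0 − Q_out C = −Q_out m/V(t).
Separate: dm/m = −Q_out dt/V(t) ⇒ ln(m/m₀) = −(Q_out/(Q_in−Q_out)) ln(V/V₀).
m = m₀ (V₀/V)^(Q_out/(Q_in−Q_out)) = 20.6 × (92.6/153.53)^(1.1328) = 11.618 g.
C = m/V = 11.618/153.53 = 0.075673 g/L.

0.0757 g/L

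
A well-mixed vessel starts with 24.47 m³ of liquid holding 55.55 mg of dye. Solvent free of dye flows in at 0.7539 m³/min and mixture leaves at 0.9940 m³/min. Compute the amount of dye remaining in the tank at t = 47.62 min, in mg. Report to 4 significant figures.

4.097 mg

Total volume: dV/dt = Q_in − Q_out = -0.240100 m³/min, so V(t) = 24.47 − 0.240100 t and V(47.62) = 13.0364 m³.
Species balance (pure solvent in): dm/dt = −Q_out · m/V(t).
dm/m = −Q_out dt/(V₀ − 0.240100 t); integrating gives ln(m/m₀) = −(Q_out/(Q_in−Q_out)) ln(V/V₀).
m = m₀ (V₀/V)^(Q_out/(Q_in−Q_out)) = 55.55 × (24.47/13.0364)^(-4.13994) = 4.09745 mg.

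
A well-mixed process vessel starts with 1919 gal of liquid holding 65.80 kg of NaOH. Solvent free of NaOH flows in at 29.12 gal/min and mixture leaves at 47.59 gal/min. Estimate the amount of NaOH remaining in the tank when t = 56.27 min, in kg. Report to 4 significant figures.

Total volume: dV/dt = Q_in − Q_out = -18.4700 gal/min, so V(t) = 1919 − 18.4700 t and V(56.27) = 879.693 gal.
Solute balance: dm/dt = 0 − Q_out C = −Q_out m/V(t).
Separate: dm/m = −Q_out dt/V(t) ⇒ ln(m/m₀) = −(Q_out/(Q_in−Q_out)) ln(V/V₀).
m = m₀ (V₀/V)^(Q_out/(Q_in−Q_out)) = 65.80 × (1919/879.693)^(-2.57661) = 8.81891 kg.

8.819 kg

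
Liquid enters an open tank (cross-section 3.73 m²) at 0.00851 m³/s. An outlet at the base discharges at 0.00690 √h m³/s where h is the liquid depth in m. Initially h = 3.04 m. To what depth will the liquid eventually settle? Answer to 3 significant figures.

1.52 m

Level balance: A dh/dt = 0.00851 − 0.00690 √h. Setting dh/dt = 0:
Q_in = 0.00690 √h_ss ⇒ √h_ss = 0.00851/0.00690 = 1.2333.
h_ss = 1.2333² = 1.5211 m. (Since h₀ = 3.04 m > h_ss, the level will fall toward this value.)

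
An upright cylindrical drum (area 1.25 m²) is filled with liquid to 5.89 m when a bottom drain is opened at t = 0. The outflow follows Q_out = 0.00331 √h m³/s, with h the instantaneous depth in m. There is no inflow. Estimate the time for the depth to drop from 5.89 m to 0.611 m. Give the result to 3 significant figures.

1240 s

Unsteady balance on liquid volume: A dh/dt = −0.00331 √h.
Separate and integrate: 2(√h − √h₀) = −(0.00331/A) t.
t = 2A(√h₀ − √h)/0.00331 = 2·1.25·(√5.89 − √0.611)/0.00331
  = 2.5000 × (2.4269 − 0.78166) / 0.00331 = 1242.6 s.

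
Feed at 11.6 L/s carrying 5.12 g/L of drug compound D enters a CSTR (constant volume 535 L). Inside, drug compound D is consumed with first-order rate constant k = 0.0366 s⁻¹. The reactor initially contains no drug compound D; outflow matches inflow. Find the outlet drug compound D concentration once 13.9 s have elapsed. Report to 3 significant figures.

1.06 g/L

Accumulation = in − out − consumed: V dC/dt = Q C_in − Q C − k V C.
dC/dt = (Q/V) C_in − (Q/V + k) C; effective rate a = Q/V + k = 0.021682 + 0.0366 = 0.058282 s⁻¹.
C_ss = Q C_in/(Q + kV) = 1.9047 g/L; C(t) = C_ss + (C₀ − C_ss) e^(−a t).
C(13.9) = 1.9047 + (-1.9047)·e^(−0.058282·13.9) = 1.9047 + (-1.9047)·0.44480 = 1.0575 g/L.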